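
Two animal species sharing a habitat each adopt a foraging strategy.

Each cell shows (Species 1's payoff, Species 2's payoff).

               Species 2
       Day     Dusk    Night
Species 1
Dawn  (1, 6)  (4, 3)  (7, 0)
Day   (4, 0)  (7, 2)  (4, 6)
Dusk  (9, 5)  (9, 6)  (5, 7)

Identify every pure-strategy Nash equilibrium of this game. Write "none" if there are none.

none

(Dawn, Day): Species 1 can switch to Day (1 → 4). Not NE.
(Dawn, Dusk): Species 1 can switch to Day (4 → 7). Not NE.
(Dawn, Night): Species 2 can switch to Day (0 → 6). Not NE.
(Day, Day): Species 1 can switch to Dusk (4 → 9). Not NE.
(Day, Dusk): Species 1 can switch to Dusk (7 → 9). Not NE.
(Day, Night): Species 1 can switch to Dawn (4 → 7). Not NE.
(The remaining 3 profiles each have a profitable deviation by the same check.)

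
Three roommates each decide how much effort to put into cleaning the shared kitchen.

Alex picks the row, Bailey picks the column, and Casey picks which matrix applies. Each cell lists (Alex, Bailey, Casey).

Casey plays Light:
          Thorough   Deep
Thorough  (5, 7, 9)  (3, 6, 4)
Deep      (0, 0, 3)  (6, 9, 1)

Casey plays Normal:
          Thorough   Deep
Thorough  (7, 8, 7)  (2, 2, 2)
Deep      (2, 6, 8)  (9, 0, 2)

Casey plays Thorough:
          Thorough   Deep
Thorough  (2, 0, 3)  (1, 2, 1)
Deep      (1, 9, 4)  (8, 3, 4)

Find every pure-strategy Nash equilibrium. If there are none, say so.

(Thorough, Thorough, Light): Alex gets 5, best alternative 0; Bailey gets 7, best alternative 6; Casey gets 9, best alternative 7. No profitable deviation — NE.
(Thorough, Thorough, Normal): Casey can switch to Light (7 → 9). Not NE.
(Thorough, Thorough, Thorough): Bailey can switch to Deep (0 → 2). Not NE.
(Thorough, Deep, Light): Alex can switch to Deep (3 → 6). Not NE.
(Thorough, Deep, Normal): Alex can switch to Deep (2 → 9). Not NE.
(Thorough, Deep, Thorough): Alex can switch to Deep (1 → 8). Not NE.
(Deep, Thorough, Light): Alex can switch to Thorough (0 → 5). Not NE.
(Deep, Thorough, Normal): Alex can switch to Thorough (2 → 7). Not NE.
(Deep, Thorough, Thorough): Alex can switch to Thorough (1 → 2). Not NE.
(Deep, Deep, Light): Casey can switch to Normal (1 → 2). Not NE.
(Deep, Deep, Normal): Bailey can switch to Thorough (0 → 6). Not NE.
(The remaining 1 profile has a profitable deviation by the same check.)

Pure NE: (Thorough, Thorough, Light)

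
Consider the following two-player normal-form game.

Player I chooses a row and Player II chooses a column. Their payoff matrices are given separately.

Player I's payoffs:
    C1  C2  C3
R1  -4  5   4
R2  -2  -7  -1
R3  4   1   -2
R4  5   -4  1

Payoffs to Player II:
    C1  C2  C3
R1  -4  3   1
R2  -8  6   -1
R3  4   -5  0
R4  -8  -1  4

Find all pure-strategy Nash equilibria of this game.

(R1, C2)

Player I against C1: payoffs -4, -2, 4, 5 → best response R4.
Player I against C2: payoffs 5, -7, 1, -4 → best response R1.
Player I against C3: payoffs 4, -1, -2, 1 → best response R1.
Player II against R1: payoffs -4, 3, 1 → best response C2.
Player II against R2: payoffs -8, 6, -1 → best response C2.
Player II against R3: payoffs 4, -5, 0 → best response C1.
Player II against R4: payoffs -8, -1, 4 → best response C3.
Mutual best responses: (R1, C2).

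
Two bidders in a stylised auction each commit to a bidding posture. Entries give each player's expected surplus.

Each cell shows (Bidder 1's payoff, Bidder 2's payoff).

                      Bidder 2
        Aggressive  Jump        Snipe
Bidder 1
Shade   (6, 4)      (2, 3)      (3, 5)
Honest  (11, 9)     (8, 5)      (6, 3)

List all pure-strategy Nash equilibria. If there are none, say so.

Bidder 1 against Aggressive: payoffs 6, 11 → best response Honest.
Bidder 1 against Jump: payoffs 2, 8 → best response Honest.
Bidder 1 against Snipe: payoffs 3, 6 → best response Honest.
Bidder 2 against Shade: payoffs 4, 3, 5 → best response Snipe.
Bidder 2 against Honest: payoffs 9, 5, 3 → best response Aggressive.
Mutual best responses: (Honest, Aggressive).

Pure NE: (Honest, Aggressive)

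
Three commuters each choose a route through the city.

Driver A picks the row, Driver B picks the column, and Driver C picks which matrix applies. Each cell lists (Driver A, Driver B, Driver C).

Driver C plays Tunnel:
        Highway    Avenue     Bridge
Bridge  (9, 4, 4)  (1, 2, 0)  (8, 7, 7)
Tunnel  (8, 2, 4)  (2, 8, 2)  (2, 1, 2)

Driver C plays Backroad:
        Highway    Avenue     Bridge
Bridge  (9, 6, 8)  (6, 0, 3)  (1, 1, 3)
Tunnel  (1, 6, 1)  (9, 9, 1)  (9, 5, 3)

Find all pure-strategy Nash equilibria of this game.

(Bridge, Highway, Tunnel): Driver B can switch to Bridge (4 → 7). Not NE.
(Bridge, Highway, Backroad): Driver A gets 9, best alternative 1; Driver B gets 6, best alternative 1; Driver C gets 8, best alternative 4. No profitable deviation — NE.
(Bridge, Avenue, Tunnel): Driver A can switch to Tunnel (1 → 2). Not NE.
(Bridge, Avenue, Backroad): Driver A can switch to Tunnel (6 → 9). Not NE.
(Bridge, Bridge, Tunnel): Driver A gets 8, best alternative 2; Driver B gets 7, best alternative 4; Driver C gets 7, best alternative 3. No profitable deviation — NE.
(Bridge, Bridge, Backroad): Driver A can switch to Tunnel (1 → 9). Not NE.
(Tunnel, Highway, Tunnel): Driver A can switch to Bridge (8 → 9). Not NE.
(Tunnel, Highway, Backroad): Driver A can switch to Bridge (1 → 9). Not NE.
(Tunnel, Avenue, Tunnel): Driver A gets 2, best alternative 1; Driver B gets 8, best alternative 2; Driver C gets 2, best alternative 1. No profitable deviation — NE.
(Tunnel, Avenue, Backroad): Driver C can switch to Tunnel (1 → 2). Not NE.
(Tunnel, Bridge, Tunnel): Driver A can switch to Bridge (2 → 8). Not NE.
(The remaining 1 profile has a profitable deviation by the same check.)

Pure-strategy Nash equilibria: (Bridge, Highway, Backroad) and (Bridge, Bridge, Tunnel) and (Tunnel, Avenue, Tunnel)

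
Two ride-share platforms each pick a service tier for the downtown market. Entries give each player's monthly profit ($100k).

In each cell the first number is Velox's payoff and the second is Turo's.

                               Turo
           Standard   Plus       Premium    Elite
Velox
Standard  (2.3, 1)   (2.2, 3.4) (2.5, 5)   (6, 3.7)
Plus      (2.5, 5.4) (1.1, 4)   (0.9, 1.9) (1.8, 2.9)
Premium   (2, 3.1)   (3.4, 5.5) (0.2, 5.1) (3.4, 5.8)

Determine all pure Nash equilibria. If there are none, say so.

(Standard, Premium), (Plus, Standard)

Mark each player's best response to every combination of opponents' strategies; a profile where every player is best-responding is a pure Nash equilibrium.
Velox against Standard: payoffs 2.3, 2.5, 2 → best response Plus.
Velox against Plus: payoffs 2.2, 1.1, 3.4 → best response Premium.
Velox against Premium: payoffs 2.5, 0.9, 0.2 → best response Standard.
Velox against Elite: payoffs 6, 1.8, 3.4 → best response Standard.
Turo against Standard: payoffs 1, 3.4, 5, 3.7 → best response Premium.
Turo against Plus: payoffs 5.4, 4, 1.9, 2.9 → best response Standard.
Turo against Premium: payoffs 3.1, 5.5, 5.1, 5.8 → best response Elite.
Mutual best responses: (Standard, Premium); (Plus, Standard).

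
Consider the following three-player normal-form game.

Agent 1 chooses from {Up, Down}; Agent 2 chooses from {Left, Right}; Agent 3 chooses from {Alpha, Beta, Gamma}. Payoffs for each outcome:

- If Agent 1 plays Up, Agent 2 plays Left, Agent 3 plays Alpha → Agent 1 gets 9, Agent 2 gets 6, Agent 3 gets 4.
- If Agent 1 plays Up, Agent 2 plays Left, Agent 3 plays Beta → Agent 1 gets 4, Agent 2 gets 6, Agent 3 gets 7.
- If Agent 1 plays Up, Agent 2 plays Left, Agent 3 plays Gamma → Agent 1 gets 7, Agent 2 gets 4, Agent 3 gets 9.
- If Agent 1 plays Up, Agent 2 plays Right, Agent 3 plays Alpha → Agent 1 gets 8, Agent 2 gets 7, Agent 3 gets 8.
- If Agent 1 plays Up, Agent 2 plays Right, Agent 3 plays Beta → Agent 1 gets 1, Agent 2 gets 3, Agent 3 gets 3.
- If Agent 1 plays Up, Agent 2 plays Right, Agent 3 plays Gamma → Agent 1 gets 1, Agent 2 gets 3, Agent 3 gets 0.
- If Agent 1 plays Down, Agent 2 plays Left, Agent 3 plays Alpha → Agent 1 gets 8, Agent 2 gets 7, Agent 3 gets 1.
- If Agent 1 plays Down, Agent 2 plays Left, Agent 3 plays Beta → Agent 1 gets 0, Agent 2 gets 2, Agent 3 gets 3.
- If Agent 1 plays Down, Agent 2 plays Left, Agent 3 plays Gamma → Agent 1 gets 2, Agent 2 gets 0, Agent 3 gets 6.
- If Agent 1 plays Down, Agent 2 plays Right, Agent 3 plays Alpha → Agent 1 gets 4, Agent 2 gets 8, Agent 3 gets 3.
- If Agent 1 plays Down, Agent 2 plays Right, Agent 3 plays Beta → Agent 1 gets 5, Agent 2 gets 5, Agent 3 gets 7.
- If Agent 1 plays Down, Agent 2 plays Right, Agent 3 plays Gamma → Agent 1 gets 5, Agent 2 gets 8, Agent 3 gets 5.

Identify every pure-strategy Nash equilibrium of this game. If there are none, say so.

(Up, Left, Gamma); (Up, Right, Alpha); (Down, Right, Beta)

(Up, Left, Alpha): Agent 2 can switch to Right (6 → 7). Not NE.
(Up, Left, Beta): Agent 3 can switch to Gamma (7 → 9). Not NE.
(Up, Left, Gamma): Agent 1 gets 7, best alternative 2; Agent 2 gets 4, best alternative 3; Agent 3 gets 9, best alternative 7. No profitable deviation — NE.
(Up, Right, Alpha): Agent 1 gets 8, best alternative 4; Agent 2 gets 7, best alternative 6; Agent 3 gets 8, best alternative 3. No profitable deviation — NE.
(Up, Right, Beta): Agent 1 can switch to Down (1 → 5). Not NE.
(Up, Right, Gamma): Agent 1 can switch to Down (1 → 5). Not NE.
(Down, Left, Alpha): Agent 1 can switch to Up (8 → 9). Not NE.
(Down, Left, Beta): Agent 1 can switch to Up (0 → 4). Not NE.
(Down, Left, Gamma): Agent 1 can switch to Up (2 → 7). Not NE.
(Down, Right, Alpha): Agent 1 can switch to Up (4 → 8). Not NE.
(Down, Right, Beta): Agent 1 gets 5, best alternative 1; Agent 2 gets 5, best alternative 2; Agent 3 gets 7, best alternative 5. No profitable deviation — NE.
(Down, Right, Gamma): Agent 3 can switch to Beta (5 → 7). Not NE.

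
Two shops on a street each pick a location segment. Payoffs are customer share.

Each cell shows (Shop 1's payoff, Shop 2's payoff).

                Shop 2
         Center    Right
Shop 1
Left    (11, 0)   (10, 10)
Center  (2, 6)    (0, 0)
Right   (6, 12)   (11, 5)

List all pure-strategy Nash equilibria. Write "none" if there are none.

Shop 1 against Center: payoffs 11, 2, 6 → best response Left.
Shop 1 against Right: payoffs 10, 0, 11 → best response Right.
Shop 2 against Left: payoffs 0, 10 → best response Right.
Shop 2 against Center: payoffs 6, 0 → best response Center.
Shop 2 against Right: payoffs 12, 5 → best response Center.
No profile is a mutual best response for all players.

No pure-strategy Nash equilibrium.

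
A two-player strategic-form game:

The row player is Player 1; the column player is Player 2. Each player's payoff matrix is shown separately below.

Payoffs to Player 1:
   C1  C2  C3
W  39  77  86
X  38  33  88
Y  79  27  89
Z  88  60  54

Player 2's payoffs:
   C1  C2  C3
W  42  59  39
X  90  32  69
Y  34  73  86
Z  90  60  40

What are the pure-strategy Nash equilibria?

(W, C1): Player 1 can switch to Y (39 → 79). Not NE.
(W, C2): Player 1 gets 77, best alternative 60; Player 2 gets 59, best alternative 42. No profitable deviation — NE.
(W, C3): Player 1 can switch to X (86 → 88). Not NE.
(X, C1): Player 1 can switch to W (38 → 39). Not NE.
(X, C2): Player 1 can switch to W (33 → 77). Not NE.
(X, C3): Player 1 can switch to Y (88 → 89). Not NE.
(Y, C1): Player 1 can switch to Z (79 → 88). Not NE.
(Y, C2): Player 1 can switch to W (27 → 77). Not NE.
(Y, C3): Player 1 gets 89, best alternative 88; Player 2 gets 86, best alternative 73. No profitable deviation — NE.
(Z, C1): Player 1 gets 88, best alternative 79; Player 2 gets 90, best alternative 60. No profitable deviation — NE.
(Z, C2): Player 1 can switch to W (60 → 77). Not NE.
(Z, C3): Player 1 can switch to W (54 → 86). Not NE.

The pure Nash equilibria are (W, C2); (Y, C3); (Z, C1).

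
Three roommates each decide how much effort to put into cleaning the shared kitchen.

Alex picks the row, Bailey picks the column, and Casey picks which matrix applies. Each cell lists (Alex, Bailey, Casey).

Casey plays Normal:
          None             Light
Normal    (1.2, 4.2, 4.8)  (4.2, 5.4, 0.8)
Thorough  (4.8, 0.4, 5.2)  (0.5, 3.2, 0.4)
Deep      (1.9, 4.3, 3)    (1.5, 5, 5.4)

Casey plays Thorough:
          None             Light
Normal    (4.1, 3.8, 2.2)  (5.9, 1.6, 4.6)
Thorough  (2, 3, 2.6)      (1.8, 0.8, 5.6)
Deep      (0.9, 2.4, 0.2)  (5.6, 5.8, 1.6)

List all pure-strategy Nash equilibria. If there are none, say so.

No pure-strategy Nash equilibrium.

Alex against (None, Normal): payoffs 1.2, 4.8, 1.9 → best response Thorough.
Alex against (None, Thorough): payoffs 4.1, 2, 0.9 → best response Normal.
Alex against (Light, Normal): payoffs 4.2, 0.5, 1.5 → best response Normal.
Alex against (Light, Thorough): payoffs 5.9, 1.8, 5.6 → best response Normal.
Bailey against (Normal, Normal): payoffs 4.2, 5.4 → best response Light.
Bailey against (Normal, Thorough): payoffs 3.8, 1.6 → best response None.
Bailey against (Thorough, Normal): payoffs 0.4, 3.2 → best response Light.
Bailey against (Thorough, Thorough): payoffs 3, 0.8 → best response None.
Bailey against (Deep, Normal): payoffs 4.3, 5 → best response Light.
Bailey against (Deep, Thorough): payoffs 2.4, 5.8 → best response Light.
Casey against (Normal, None): payoffs 4.8, 2.2 → best response Normal.
Casey against (Normal, Light): payoffs 0.8, 4.6 → best response Thorough.
Casey against (Thorough, None): payoffs 5.2, 2.6 → best response Normal.
Casey against (Thorough, Light): payoffs 0.4, 5.6 → best response Thorough.
Casey against (Deep, None): payoffs 3, 0.2 → best response Normal.
Casey against (Deep, Light): payoffs 5.4, 1.6 → best response Normal.
No profile is a mutual best response for all players.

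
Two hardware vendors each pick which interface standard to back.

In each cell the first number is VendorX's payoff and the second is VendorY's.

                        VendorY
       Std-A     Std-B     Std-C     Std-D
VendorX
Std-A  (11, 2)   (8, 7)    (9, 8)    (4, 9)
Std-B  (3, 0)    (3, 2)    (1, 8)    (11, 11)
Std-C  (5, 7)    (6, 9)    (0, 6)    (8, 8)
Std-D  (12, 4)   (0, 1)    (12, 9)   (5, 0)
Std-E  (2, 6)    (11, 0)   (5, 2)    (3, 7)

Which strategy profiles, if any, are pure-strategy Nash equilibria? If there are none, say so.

(Std-A, Std-A): VendorX can switch to Std-D (11 → 12). Not NE.
(Std-A, Std-B): VendorX can switch to Std-E (8 → 11). Not NE.
(Std-A, Std-C): VendorX can switch to Std-D (9 → 12). Not NE.
(Std-A, Std-D): VendorX can switch to Std-B (4 → 11). Not NE.
(Std-B, Std-A): VendorX can switch to Std-A (3 → 11). Not NE.
(Std-B, Std-B): VendorX can switch to Std-A (3 → 8). Not NE.
(Std-B, Std-C): VendorX can switch to Std-A (1 → 9). Not NE.
(Std-B, Std-D): VendorX gets 11, best alternative 8; VendorY gets 11, best alternative 8. No profitable deviation — NE.
(Std-C, Std-A): VendorX can switch to Std-A (5 → 11). Not NE.
(Std-D, Std-C): VendorX gets 12, best alternative 9; VendorY gets 9, best alternative 4. No profitable deviation — NE.
(The remaining 10 profiles each have a profitable deviation by the same check.)

Pure-strategy Nash equilibria: (Std-B, Std-D) and (Std-D, Std-C)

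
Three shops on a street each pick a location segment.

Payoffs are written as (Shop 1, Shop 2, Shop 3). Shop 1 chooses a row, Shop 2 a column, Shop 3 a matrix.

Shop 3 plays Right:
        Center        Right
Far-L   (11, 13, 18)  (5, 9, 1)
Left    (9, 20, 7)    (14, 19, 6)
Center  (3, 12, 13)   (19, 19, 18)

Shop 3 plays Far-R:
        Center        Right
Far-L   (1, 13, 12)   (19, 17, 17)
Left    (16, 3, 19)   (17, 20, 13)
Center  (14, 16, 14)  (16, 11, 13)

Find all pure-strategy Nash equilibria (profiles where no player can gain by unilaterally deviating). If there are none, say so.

Shop 1 against (Center, Right): payoffs 11, 9, 3 → best response Far-L.
Shop 1 against (Center, Far-R): payoffs 1, 16, 14 → best response Left.
Shop 1 against (Right, Right): payoffs 5, 14, 19 → best response Center.
Shop 1 against (Right, Far-R): payoffs 19, 17, 16 → best response Far-L.
Shop 2 against (Far-L, Right): payoffs 13, 9 → best response Center.
Shop 2 against (Far-L, Far-R): payoffs 13, 17 → best response Right.
Shop 2 against (Left, Right): payoffs 20, 19 → best response Center.
Shop 2 against (Left, Far-R): payoffs 3, 20 → best response Right.
Shop 2 against (Center, Right): payoffs 12, 19 → best response Right.
Shop 2 against (Center, Far-R): payoffs 16, 11 → best response Center.
Shop 3 against (Far-L, Center): payoffs 18, 12 → best response Right.
Shop 3 against (Far-L, Right): payoffs 1, 17 → best response Far-R.
Shop 3 against (Left, Center): payoffs 7, 19 → best response Far-R.
Shop 3 against (Left, Right): payoffs 6, 13 → best response Far-R.
Shop 3 against (Center, Center): payoffs 13, 14 → best response Far-R.
Shop 3 against (Center, Right): payoffs 18, 13 → best response Right.
Mutual best responses: (Far-L, Center, Right); (Far-L, Right, Far-R); (Center, Right, Right).

The pure Nash equilibria are (Far-L, Center, Right), (Far-L, Right, Far-R), (Center, Right, Right).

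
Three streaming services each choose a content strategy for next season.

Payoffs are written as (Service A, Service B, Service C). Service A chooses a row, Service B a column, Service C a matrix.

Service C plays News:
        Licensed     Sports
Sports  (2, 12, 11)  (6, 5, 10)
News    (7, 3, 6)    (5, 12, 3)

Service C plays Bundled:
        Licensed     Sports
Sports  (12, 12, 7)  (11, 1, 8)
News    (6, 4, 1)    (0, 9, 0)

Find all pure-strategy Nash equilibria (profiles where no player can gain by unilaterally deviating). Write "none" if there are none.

There is no pure-strategy Nash equilibrium.

Check each profile: it is a Nash equilibrium iff no player can strictly gain by switching unilaterally.
(Sports, Licensed, News): Service A can switch to News (2 → 7). Not NE.
(Sports, Licensed, Bundled): Service C can switch to News (7 → 11). Not NE.
(Sports, Sports, News): Service B can switch to Licensed (5 → 12). Not NE.
(Sports, Sports, Bundled): Service B can switch to Licensed (1 → 12). Not NE.
(News, Licensed, News): Service B can switch to Sports (3 → 12). Not NE.
(News, Licensed, Bundled): Service A can switch to Sports (6 → 12). Not NE.
(News, Sports, News): Service A can switch to Sports (5 → 6). Not NE.
(News, Sports, Bundled): Service A can switch to Sports (0 → 11). Not NE.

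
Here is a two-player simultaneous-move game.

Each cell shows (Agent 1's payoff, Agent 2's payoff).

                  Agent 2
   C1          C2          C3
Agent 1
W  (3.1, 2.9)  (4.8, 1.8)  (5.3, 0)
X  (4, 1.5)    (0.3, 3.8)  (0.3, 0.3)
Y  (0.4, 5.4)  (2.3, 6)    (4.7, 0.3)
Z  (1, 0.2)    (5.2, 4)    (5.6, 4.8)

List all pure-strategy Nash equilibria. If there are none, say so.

Pure NE: (Z, C3)

Agent 1 against C1: payoffs 3.1, 4, 0.4, 1 → best response X.
Agent 1 against C2: payoffs 4.8, 0.3, 2.3, 5.2 → best response Z.
Agent 1 against C3: payoffs 5.3, 0.3, 4.7, 5.6 → best response Z.
Agent 2 against W: payoffs 2.9, 1.8, 0 → best response C1.
Agent 2 against X: payoffs 1.5, 3.8, 0.3 → best response C2.
Agent 2 against Y: payoffs 5.4, 6, 0.3 → best response C2.
Agent 2 against Z: payoffs 0.2, 4, 4.8 → best response C3.
Mutual best responses: (Z, C3).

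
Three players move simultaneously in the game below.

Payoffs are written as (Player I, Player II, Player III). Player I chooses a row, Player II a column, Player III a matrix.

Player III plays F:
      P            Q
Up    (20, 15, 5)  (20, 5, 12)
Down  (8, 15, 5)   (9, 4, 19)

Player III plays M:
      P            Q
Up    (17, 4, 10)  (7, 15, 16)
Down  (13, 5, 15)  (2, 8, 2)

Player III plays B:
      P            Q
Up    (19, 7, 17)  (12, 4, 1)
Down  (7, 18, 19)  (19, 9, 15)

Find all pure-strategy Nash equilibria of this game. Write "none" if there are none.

Player I against (P, F): payoffs 20, 8 → best response Up.
Player I against (P, M): payoffs 17, 13 → best response Up.
Player I against (P, B): payoffs 19, 7 → best response Up.
Player I against (Q, F): payoffs 20, 9 → best response Up.
Player I against (Q, M): payoffs 7, 2 → best response Up.
Player I against (Q, B): payoffs 12, 19 → best response Down.
Player II against (Up, F): payoffs 15, 5 → best response P.
Player II against (Up, M): payoffs 4, 15 → best response Q.
Player II against (Up, B): payoffs 7, 4 → best response P.
Player II against (Down, F): payoffs 15, 4 → best response P.
Player II against (Down, M): payoffs 5, 8 → best response Q.
Player II against (Down, B): payoffs 18, 9 → best response P.
Player III against (Up, P): payoffs 5, 10, 17 → best response B.
Player III against (Up, Q): payoffs 12, 16, 1 → best response M.
Player III against (Down, P): payoffs 5, 15, 19 → best response B.
Player III against (Down, Q): payoffs 19, 2, 15 → best response F.
Mutual best responses: (Up, P, B); (Up, Q, M).

Pure-strategy Nash equilibria: (Up, P, B); (Up, Q, M)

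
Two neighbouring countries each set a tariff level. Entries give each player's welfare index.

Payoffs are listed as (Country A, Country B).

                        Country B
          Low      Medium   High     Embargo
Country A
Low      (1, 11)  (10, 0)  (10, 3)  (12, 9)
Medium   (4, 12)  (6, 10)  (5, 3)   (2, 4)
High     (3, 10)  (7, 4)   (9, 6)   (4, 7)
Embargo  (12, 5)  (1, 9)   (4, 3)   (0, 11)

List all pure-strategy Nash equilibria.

none

For each strategy profile, look for a profitable unilateral deviation.
(Low, Low): Country A can switch to Medium (1 → 4). Not NE.
(Low, Medium): Country B can switch to Low (0 → 11). Not NE.
(Low, High): Country B can switch to Low (3 → 11). Not NE.
(Low, Embargo): Country B can switch to Low (9 → 11). Not NE.
(Medium, Low): Country A can switch to Embargo (4 → 12). Not NE.
(Medium, Medium): Country A can switch to Low (6 → 10). Not NE.
(The remaining 10 profiles each have a profitable deviation by the same check.)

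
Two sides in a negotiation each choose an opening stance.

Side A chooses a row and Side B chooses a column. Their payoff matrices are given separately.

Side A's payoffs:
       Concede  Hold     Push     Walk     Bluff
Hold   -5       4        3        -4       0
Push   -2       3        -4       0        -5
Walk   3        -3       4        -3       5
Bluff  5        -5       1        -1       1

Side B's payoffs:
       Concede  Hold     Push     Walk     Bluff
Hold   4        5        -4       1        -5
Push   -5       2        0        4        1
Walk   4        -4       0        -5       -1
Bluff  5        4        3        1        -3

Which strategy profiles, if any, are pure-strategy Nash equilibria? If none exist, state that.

Pure-strategy Nash equilibria: (Hold, Hold), (Push, Walk), (Bluff, Concede)

Side A against Concede: payoffs -5, -2, 3, 5 → best response Bluff.
Side A against Hold: payoffs 4, 3, -3, -5 → best response Hold.
Side A against Push: payoffs 3, -4, 4, 1 → best response Walk.
Side A against Walk: payoffs -4, 0, -3, -1 → best response Push.
Side A against Bluff: payoffs 0, -5, 5, 1 → best response Walk.
Side B against Hold: payoffs 4, 5, -4, 1, -5 → best response Hold.
Side B against Push: payoffs -5, 2, 0, 4, 1 → best response Walk.
Side B against Walk: payoffs 4, -4, 0, -5, -1 → best response Concede.
Side B against Bluff: payoffs 5, 4, 3, 1, -3 → best response Concede.
Mutual best responses: (Hold, Hold); (Push, Walk); (Bluff, Concede).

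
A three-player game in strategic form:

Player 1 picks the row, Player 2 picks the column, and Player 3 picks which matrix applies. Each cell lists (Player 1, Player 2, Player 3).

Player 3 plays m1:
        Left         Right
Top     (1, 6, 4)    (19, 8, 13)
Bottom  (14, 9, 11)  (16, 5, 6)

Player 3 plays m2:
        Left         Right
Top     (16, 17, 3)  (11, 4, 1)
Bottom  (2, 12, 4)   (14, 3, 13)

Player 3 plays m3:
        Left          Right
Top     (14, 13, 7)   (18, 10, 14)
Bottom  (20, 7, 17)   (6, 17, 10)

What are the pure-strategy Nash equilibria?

Check each profile: it is a Nash equilibrium iff no player can strictly gain by switching unilaterally.
(Top, Left, m1): Player 1 can switch to Bottom (1 → 14). Not NE.
(Top, Left, m2): Player 3 can switch to m1 (3 → 4). Not NE.
(Top, Left, m3): Player 1 can switch to Bottom (14 → 20). Not NE.
(Top, Right, m1): Player 3 can switch to m3 (13 → 14). Not NE.
(Top, Right, m2): Player 1 can switch to Bottom (11 → 14). Not NE.
(Top, Right, m3): Player 2 can switch to Left (10 → 13). Not NE.
(The remaining 6 profiles each have a profitable deviation by the same check.)

This game has no pure Nash equilibrium.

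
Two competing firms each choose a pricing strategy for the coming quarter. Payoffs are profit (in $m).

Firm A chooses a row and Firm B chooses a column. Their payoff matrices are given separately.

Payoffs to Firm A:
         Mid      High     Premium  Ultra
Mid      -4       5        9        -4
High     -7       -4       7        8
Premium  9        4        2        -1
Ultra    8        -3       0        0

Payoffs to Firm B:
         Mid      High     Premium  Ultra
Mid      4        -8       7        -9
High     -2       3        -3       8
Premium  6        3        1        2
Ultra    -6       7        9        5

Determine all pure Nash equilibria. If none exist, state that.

(Mid, Premium) and (High, Ultra) and (Premium, Mid)

Firm A against Mid: payoffs -4, -7, 9, 8 → best response Premium.
Firm A against High: payoffs 5, -4, 4, -3 → best response Mid.
Firm A against Premium: payoffs 9, 7, 2, 0 → best response Mid.
Firm A against Ultra: payoffs -4, 8, -1, 0 → best response High.
Firm B against Mid: payoffs 4, -8, 7, -9 → best response Premium.
Firm B against High: payoffs -2, 3, -3, 8 → best response Ultra.
Firm B against Premium: payoffs 6, 3, 1, 2 → best response Mid.
Firm B against Ultra: payoffs -6, 7, 9, 5 → best response Premium.
Mutual best responses: (Mid, Premium); (High, Ultra); (Premium, Mid).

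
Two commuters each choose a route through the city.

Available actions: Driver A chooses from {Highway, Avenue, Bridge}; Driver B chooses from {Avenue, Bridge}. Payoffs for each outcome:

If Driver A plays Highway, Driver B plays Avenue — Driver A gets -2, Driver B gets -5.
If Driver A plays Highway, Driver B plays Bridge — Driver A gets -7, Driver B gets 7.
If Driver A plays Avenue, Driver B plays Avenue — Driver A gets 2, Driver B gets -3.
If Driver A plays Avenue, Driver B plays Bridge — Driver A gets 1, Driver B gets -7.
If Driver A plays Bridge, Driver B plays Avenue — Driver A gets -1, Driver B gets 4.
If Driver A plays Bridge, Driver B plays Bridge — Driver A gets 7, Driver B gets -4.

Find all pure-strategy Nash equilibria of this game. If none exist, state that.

(Highway, Avenue): Driver A can switch to Avenue (-2 → 2). Not NE.
(Highway, Bridge): Driver A can switch to Avenue (-7 → 1). Not NE.
(Avenue, Avenue): Driver A gets 2, best alternative -1; Driver B gets -3, best alternative -7. No profitable deviation — NE.
(Avenue, Bridge): Driver A can switch to Bridge (1 → 7). Not NE.
(Bridge, Avenue): Driver A can switch to Avenue (-1 → 2). Not NE.
(Bridge, Bridge): Driver B can switch to Avenue (-4 → 4). Not NE.

The unique pure-strategy Nash equilibrium is (Avenue, Avenue).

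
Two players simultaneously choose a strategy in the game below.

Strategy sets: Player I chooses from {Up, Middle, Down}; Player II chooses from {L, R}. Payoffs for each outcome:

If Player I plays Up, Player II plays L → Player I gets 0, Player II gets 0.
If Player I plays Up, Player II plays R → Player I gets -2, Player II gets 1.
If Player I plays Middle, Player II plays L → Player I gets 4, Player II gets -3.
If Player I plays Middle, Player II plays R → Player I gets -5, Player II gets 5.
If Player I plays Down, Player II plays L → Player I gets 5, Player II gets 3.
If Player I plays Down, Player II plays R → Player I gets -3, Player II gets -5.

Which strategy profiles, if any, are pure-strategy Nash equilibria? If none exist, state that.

The pure Nash equilibria are (Up, R); (Down, L).

Player I against L: payoffs 0, 4, 5 → best response Down.
Player I against R: payoffs -2, -5, -3 → best response Up.
Player II against Up: payoffs 0, 1 → best response R.
Player II against Middle: payoffs -3, 5 → best response R.
Player II against Down: payoffs 3, -5 → best response L.
Mutual best responses: (Up, R); (Down, L).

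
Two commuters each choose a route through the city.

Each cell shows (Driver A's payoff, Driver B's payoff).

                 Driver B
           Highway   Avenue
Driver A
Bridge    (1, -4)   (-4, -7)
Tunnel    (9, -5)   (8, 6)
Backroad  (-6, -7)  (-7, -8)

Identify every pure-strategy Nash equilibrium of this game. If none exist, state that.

The unique pure-strategy Nash equilibrium is (Tunnel, Avenue).

(Bridge, Highway): Driver A can switch to Tunnel (1 → 9). Not NE.
(Bridge, Avenue): Driver A can switch to Tunnel (-4 → 8). Not NE.
(Tunnel, Highway): Driver B can switch to Avenue (-5 → 6). Not NE.
(Tunnel, Avenue): Driver A gets 8, best alternative -4; Driver B gets 6, best alternative -5. No profitable deviation — NE.
(Backroad, Highway): Driver A can switch to Bridge (-6 → 1). Not NE.
(Backroad, Avenue): Driver A can switch to Bridge (-7 → -4). Not NE.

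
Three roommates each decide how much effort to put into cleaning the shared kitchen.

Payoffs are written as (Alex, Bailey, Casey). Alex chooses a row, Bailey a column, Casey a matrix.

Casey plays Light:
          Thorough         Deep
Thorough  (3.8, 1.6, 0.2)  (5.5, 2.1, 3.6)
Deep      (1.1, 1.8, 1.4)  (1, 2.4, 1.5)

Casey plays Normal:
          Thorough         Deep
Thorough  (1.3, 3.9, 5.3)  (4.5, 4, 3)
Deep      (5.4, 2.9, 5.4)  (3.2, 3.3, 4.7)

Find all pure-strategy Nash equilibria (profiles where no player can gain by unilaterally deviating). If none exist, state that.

The unique pure-strategy Nash equilibrium is (Thorough, Deep, Light).

Check each profile: it is a Nash equilibrium iff no player can strictly gain by switching unilaterally.
(Thorough, Thorough, Light): Bailey can switch to Deep (1.6 → 2.1). Not NE.
(Thorough, Thorough, Normal): Alex can switch to Deep (1.3 → 5.4). Not NE.
(Thorough, Deep, Light): Alex gets 5.5, best alternative 1; Bailey gets 2.1, best alternative 1.6; Casey gets 3.6, best alternative 3. No profitable deviation — NE.
(Thorough, Deep, Normal): Casey can switch to Light (3 → 3.6). Not NE.
(Deep, Thorough, Light): Alex can switch to Thorough (1.1 → 3.8). Not NE.
(Deep, Thorough, Normal): Bailey can switch to Deep (2.9 → 3.3). Not NE.
(Deep, Deep, Light): Alex can switch to Thorough (1 → 5.5). Not NE.
(Deep, Deep, Normal): Alex can switch to Thorough (3.2 → 4.5). Not NE.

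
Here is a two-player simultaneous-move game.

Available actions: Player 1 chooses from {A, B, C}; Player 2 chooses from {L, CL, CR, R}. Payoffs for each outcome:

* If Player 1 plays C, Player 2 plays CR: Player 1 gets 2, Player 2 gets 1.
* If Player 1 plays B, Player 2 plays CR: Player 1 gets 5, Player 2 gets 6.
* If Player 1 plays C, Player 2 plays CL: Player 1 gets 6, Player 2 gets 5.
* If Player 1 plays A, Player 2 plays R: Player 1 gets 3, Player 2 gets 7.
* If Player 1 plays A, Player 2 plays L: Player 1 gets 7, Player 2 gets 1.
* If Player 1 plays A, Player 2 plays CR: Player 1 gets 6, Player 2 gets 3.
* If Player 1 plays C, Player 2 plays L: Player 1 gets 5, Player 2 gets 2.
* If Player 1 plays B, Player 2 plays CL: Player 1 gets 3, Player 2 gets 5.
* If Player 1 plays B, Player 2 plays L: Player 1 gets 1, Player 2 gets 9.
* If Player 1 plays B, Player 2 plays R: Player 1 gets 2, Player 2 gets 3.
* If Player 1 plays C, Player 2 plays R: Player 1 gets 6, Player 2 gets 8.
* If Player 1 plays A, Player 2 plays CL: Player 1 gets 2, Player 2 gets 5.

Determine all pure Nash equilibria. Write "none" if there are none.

Mark each player's best response to every combination of opponents' strategies; a profile where every player is best-responding is a pure Nash equilibrium.
Player 1 against L: payoffs 7, 1, 5 → best response A.
Player 1 against CL: payoffs 2, 3, 6 → best response C.
Player 1 against CR: payoffs 6, 5, 2 → best response A.
Player 1 against R: payoffs 3, 2, 6 → best response C.
Player 2 against A: payoffs 1, 5, 3, 7 → best response R.
Player 2 against B: payoffs 9, 5, 6, 3 → best response L.
Player 2 against C: payoffs 2, 5, 1, 8 → best response R.
Mutual best responses: (C, R).

(C, R)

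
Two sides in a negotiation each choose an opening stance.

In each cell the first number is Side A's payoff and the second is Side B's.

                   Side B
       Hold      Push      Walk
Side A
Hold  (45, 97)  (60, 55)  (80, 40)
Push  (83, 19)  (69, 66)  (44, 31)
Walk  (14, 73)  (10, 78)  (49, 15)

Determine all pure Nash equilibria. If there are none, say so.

Pure NE: (Push, Push)

(Hold, Hold): Side A can switch to Push (45 → 83). Not NE.
(Hold, Push): Side A can switch to Push (60 → 69). Not NE.
(Hold, Walk): Side B can switch to Hold (40 → 97). Not NE.
(Push, Hold): Side B can switch to Push (19 → 66). Not NE.
(Push, Push): Side A gets 69, best alternative 60; Side B gets 66, best alternative 31. No profitable deviation — NE.
(Push, Walk): Side A can switch to Hold (44 → 80). Not NE.
(Walk, Hold): Side A can switch to Hold (14 → 45). Not NE.
(The remaining 2 profiles each have a profitable deviation by the same check.)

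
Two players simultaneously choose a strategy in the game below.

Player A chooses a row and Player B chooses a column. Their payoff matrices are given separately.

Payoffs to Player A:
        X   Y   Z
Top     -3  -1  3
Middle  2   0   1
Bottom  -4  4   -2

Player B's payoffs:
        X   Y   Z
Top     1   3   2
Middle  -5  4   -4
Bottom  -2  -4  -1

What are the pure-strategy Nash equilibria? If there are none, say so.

Player A against X: payoffs -3, 2, -4 → best response Middle.
Player A against Y: payoffs -1, 0, 4 → best response Bottom.
Player A against Z: payoffs 3, 1, -2 → best response Top.
Player B against Top: payoffs 1, 3, 2 → best response Y.
Player B against Middle: payoffs -5, 4, -4 → best response Y.
Player B against Bottom: payoffs -2, -4, -1 → best response Z.
No profile is a mutual best response for all players.

No pure-strategy Nash equilibrium.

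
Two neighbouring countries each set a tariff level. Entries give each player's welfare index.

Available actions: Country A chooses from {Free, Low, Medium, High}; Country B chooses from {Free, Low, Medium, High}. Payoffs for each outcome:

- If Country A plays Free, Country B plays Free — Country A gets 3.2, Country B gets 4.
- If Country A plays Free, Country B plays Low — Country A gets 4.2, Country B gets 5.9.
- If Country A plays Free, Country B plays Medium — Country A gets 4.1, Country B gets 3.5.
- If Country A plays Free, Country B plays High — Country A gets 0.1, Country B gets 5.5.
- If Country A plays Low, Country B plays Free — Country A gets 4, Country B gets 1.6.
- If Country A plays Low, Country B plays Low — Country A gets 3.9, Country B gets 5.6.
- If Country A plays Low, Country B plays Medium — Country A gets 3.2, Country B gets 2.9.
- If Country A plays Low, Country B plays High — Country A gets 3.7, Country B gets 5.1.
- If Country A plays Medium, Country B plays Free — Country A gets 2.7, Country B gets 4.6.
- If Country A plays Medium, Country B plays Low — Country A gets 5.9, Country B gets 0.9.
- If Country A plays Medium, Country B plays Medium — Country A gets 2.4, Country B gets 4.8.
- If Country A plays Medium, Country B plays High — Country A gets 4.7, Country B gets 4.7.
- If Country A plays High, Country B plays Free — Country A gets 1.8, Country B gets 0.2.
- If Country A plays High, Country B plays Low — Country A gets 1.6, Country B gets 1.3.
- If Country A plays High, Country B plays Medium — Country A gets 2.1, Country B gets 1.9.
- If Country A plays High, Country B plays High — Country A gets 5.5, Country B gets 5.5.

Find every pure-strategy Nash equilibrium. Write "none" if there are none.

Mark each player's best response to every combination of opponents' strategies; a profile where every player is best-responding is a pure Nash equilibrium.
Country A against Free: payoffs 3.2, 4, 2.7, 1.8 → best response Low.
Country A against Low: payoffs 4.2, 3.9, 5.9, 1.6 → best response Medium.
Country A against Medium: payoffs 4.1, 3.2, 2.4, 2.1 → best response Free.
Country A against High: payoffs 0.1, 3.7, 4.7, 5.5 → best response High.
Country B against Free: payoffs 4, 5.9, 3.5, 5.5 → best response Low.
Country B against Low: payoffs 1.6, 5.6, 2.9, 5.1 → best response Low.
Country B against Medium: payoffs 4.6, 0.9, 4.8, 4.7 → best response Medium.
Country B against High: payoffs 0.2, 1.3, 1.9, 5.5 → best response High.
Mutual best responses: (High, High).

(High, High)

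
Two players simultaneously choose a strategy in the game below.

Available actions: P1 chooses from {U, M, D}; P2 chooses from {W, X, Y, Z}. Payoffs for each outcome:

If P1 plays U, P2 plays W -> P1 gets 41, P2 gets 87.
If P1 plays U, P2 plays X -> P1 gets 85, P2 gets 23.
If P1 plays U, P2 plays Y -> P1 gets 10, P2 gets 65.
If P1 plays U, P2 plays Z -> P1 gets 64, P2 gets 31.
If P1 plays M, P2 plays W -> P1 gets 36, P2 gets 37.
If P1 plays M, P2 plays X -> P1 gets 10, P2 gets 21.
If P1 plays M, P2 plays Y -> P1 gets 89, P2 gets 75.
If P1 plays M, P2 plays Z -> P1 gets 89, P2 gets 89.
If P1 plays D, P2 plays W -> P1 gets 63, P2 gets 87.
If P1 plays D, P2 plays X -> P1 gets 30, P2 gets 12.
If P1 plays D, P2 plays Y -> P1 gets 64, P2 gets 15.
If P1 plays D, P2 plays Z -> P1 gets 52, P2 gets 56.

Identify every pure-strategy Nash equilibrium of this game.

(M, Z); (D, W)

Mark each player's best response to every combination of opponents' strategies; a profile where every player is best-responding is a pure Nash equilibrium.
P1 against W: payoffs 41, 36, 63 → best response D.
P1 against X: payoffs 85, 10, 30 → best response U.
P1 against Y: payoffs 10, 89, 64 → best response M.
P1 against Z: payoffs 64, 89, 52 → best response M.
P2 against U: payoffs 87, 23, 65, 31 → best response W.
P2 against M: payoffs 37, 21, 75, 89 → best response Z.
P2 against D: payoffs 87, 12, 15, 56 → best response W.
Mutual best responses: (M, Z); (D, W).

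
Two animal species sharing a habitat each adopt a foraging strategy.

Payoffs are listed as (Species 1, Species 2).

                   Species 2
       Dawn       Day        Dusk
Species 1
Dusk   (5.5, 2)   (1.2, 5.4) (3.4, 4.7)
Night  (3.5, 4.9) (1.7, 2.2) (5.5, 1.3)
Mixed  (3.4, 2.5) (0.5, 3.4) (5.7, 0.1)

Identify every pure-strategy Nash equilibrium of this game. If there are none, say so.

(Dusk, Dawn): Species 2 can switch to Day (2 → 5.4). Not NE.
(Dusk, Day): Species 1 can switch to Night (1.2 → 1.7). Not NE.
(Dusk, Dusk): Species 1 can switch to Night (3.4 → 5.5). Not NE.
(Night, Dawn): Species 1 can switch to Dusk (3.5 → 5.5). Not NE.
(Night, Day): Species 2 can switch to Dawn (2.2 → 4.9). Not NE.
(Night, Dusk): Species 1 can switch to Mixed (5.5 → 5.7). Not NE.
(Mixed, Dawn): Species 1 can switch to Dusk (3.4 → 5.5). Not NE.
(Mixed, Day): Species 1 can switch to Dusk (0.5 → 1.2). Not NE.
(Mixed, Dusk): Species 2 can switch to Dawn (0.1 → 2.5). Not NE.

There is no pure-strategy Nash equilibrium.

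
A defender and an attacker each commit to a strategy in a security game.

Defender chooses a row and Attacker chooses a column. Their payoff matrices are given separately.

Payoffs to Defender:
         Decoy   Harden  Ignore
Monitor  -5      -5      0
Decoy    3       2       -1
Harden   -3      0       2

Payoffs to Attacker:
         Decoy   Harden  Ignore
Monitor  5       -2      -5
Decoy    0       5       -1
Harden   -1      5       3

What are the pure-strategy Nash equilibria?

The unique pure-strategy Nash equilibrium is (Decoy, Harden).

Defender against Decoy: payoffs -5, 3, -3 → best response Decoy.
Defender against Harden: payoffs -5, 2, 0 → best response Decoy.
Defender against Ignore: payoffs 0, -1, 2 → best response Harden.
Attacker against Monitor: payoffs 5, -2, -5 → best response Decoy.
Attacker against Decoy: payoffs 0, 5, -1 → best response Harden.
Attacker against Harden: payoffs -1, 5, 3 → best response Harden.
Mutual best responses: (Decoy, Harden).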